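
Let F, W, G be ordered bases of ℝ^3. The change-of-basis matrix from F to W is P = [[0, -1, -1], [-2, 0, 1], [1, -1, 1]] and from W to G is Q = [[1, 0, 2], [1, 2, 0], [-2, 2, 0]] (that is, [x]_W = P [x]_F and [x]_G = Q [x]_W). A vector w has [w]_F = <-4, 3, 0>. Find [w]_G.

<-17, 13, 22>

Apply P to get W-coordinates <-3, 8, -7>, then Q to get G-coordinates.
The result is [w]_G = <-17, 13, 22>.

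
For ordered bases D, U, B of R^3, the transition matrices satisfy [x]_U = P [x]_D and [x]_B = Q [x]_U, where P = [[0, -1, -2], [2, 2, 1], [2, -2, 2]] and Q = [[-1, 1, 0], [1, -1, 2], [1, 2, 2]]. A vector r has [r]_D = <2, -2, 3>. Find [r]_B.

First [r]_U = P [r]_D = <-4, 3, 14>.
Then [r]_B = Q [r]_U = <7, 21, 30>.

<7, 21, 30>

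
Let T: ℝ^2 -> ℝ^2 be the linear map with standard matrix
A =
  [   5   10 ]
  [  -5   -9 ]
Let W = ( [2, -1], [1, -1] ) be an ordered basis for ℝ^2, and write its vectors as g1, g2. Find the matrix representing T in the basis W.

With P the matrix whose columns are g1, g2, [T]_W = P^(-1) A P.
Column by column: T(g1) = A g1 = [0, -1]; its W-coordinates [-1, 2] give column 1.
Continuing for each basis vector yields [T]_W = [[-1, -1], [2, -3]].

[[-1, -1], [2, -3]]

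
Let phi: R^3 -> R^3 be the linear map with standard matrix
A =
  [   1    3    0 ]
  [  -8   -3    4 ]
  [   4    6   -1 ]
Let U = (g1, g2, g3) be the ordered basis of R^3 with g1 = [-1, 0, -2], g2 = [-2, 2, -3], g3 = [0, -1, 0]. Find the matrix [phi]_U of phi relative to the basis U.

[[1, -2, 3], [0, -1, 0], [0, 0, -3]]

With P the matrix whose columns are g1, ..., g3, [phi]_U = P^(-1) A P.
Column by column: phi(g1) = A g1 = [-1, 0, -2]; its U-coordinates [1, 0, 0] give column 1.
Continuing for each basis vector yields [phi]_U = [[1, -2, 3], [0, -1, 0], [0, 0, -3]].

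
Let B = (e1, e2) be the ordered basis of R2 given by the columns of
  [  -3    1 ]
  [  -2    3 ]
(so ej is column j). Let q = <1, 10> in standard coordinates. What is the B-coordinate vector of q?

<1, 4>

We seek scalars with c_1 e1 + c_2 e2 = q; equivalently solve M c = q where the columns of M are e1, e2.
System: -3c_1 + c_2 = 1, -2c_1 + 3c_2 = 10; solving gives c_1 = 1, c_2 = 4.
Check: e1 + 4e2 = <1, 10>.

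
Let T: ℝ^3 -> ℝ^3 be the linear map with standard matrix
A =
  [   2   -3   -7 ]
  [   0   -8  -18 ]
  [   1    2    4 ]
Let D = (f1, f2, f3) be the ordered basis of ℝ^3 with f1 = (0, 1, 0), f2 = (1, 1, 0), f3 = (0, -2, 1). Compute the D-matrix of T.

[[-1, -1, -1], [-3, -1, -1], [2, 3, 0]]

Let P have columns f1, ..., f3. Then [T]_D = P^(-1) A P.
Here det P = -1, so P^(-1) is integer; computing A P first and then P^(-1)(A P) gives [[-1, -1, -1], [-3, -1, -1], [2, 3, 0]].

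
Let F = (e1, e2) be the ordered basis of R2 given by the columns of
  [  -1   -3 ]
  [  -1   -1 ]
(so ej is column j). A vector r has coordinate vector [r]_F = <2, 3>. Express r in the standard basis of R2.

By definition r = 2e1 + 3e2.
Summing componentwise gives <-11, -5>.

<-11, -5>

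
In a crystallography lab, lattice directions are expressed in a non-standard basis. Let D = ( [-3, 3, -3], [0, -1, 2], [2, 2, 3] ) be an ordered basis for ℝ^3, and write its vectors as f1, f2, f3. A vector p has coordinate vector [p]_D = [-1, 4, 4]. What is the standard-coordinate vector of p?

By definition p = -f1 + 4f2 + 4f3.
Summing componentwise gives [11, 1, 23].

[11, 1, 23]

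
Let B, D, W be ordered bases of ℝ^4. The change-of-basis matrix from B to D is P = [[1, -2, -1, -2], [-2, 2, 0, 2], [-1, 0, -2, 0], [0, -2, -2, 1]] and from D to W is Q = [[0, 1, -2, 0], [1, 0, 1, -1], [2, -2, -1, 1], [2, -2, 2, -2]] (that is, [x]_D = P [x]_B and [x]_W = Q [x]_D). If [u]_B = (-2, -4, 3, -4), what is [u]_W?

(-4, 9, 48, 42)

Composing the changes, [u]_W = Q P [u]_B.
Q P = [[0, 2, 4, 2], [0, 0, -1, -3], [7, -10, -2, -7], [4, -4, -2, -10]]; applying this to (-2, -4, 3, -4) gives (-4, 9, 48, 42).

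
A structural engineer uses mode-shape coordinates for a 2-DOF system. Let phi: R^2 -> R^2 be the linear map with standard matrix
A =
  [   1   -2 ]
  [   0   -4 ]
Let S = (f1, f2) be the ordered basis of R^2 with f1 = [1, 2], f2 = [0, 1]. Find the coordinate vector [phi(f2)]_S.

[-2, 0]

Column 2 of [phi]_S is the S-coordinate vector of phi(f2).
In standard coordinates phi(f2) = A f2 = [-2, -4].
Converting to S: [-2, -4] = -2f1 + 0·f2, so the coordinate vector is [-2, 0].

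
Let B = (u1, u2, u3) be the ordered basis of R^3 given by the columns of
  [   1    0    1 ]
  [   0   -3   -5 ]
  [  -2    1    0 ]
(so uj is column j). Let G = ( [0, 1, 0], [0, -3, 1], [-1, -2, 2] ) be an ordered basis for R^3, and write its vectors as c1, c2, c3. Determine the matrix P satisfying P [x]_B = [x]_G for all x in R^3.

[[-2, 0, -1], [0, 1, 2], [-1, 0, -1]]

Column j of P is [uj]_G, since P maps B-coordinates to G-coordinates.
Expressing u1 in G: u1 = -2c1 + 0·c2 - c3, so column 1 of P is [-2, 0, -1].
Doing the same for each uj gives P = [[-2, 0, -1], [0, 1, 2], [-1, 0, -1]].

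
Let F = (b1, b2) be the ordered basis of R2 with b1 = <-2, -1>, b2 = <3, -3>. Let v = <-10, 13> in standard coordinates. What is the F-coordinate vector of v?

[v]_F is the unique c with M c = v, where M has columns b1, b2.
System: -2c_1 + 3c_2 = -10, -c_1 - 3c_2 = 13; solving gives c_1 = -1, c_2 = -4.
Check: -b1 - 4b2 = <-10, 13>.

<-1, -4>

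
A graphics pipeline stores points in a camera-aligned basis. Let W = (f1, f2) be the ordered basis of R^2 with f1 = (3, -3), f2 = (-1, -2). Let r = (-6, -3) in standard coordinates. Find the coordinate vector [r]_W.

[r]_W is the unique c with M c = r, where M has columns f1, f2.
System: 3c_1 - c_2 = -6, -3c_1 - 2c_2 = -3; solving gives c_1 = -1, c_2 = 3.
Check: -f1 + 3f2 = (-6, -3).

(-1, 3)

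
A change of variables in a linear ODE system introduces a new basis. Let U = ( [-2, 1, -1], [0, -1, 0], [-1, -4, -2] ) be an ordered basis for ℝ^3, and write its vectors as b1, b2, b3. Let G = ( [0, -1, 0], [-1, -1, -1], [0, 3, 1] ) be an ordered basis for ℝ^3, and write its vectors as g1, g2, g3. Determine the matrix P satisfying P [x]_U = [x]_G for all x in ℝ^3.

Take x = bj: its U-coordinates are the j-th standard unit vector, so P e_j — column j of P — equals [bj]_G.
b1 = 0·g1 + 2g2 + g3, giving column 1 = [0, 2, 1]; repeating for each j gives P = [[0, 1, 0], [2, 0, 1], [1, 0, -1]].

[[0, 1, 0], [2, 0, 1], [1, 0, -1]]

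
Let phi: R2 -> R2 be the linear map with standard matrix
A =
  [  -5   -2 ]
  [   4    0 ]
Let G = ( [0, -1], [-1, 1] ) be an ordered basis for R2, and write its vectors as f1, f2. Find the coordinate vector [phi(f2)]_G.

[1, -3]

Compute phi(f2) = A f2 = [3, -4] in standard coordinates.
Then write this in G-coordinates: solve for y in y_1 f1 + y_2 f2 = [3, -4].
This gives y = [1, -3], which is column 2 of [phi]_G.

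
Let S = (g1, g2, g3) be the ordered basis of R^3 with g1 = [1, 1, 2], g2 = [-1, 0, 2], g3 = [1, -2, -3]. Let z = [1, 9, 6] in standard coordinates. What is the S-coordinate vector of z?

Write z = c_1 g1 + ... + c_3 g3 and solve for the c_i.
Solving this 3x3 system gives c = (1, -4, -4).
Check: g1 - 4g2 - 4g3 = [1, 9, 6].

[1, -4, -4]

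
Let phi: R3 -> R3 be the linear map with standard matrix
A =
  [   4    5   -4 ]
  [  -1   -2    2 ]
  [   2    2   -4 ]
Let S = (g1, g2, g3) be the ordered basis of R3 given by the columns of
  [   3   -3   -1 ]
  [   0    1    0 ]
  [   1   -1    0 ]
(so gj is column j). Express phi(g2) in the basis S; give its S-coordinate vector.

Column 2 of [phi]_S is the S-coordinate vector of phi(g2).
In standard coordinates phi(g2) = A g2 = [-3, -1, 0].
Converting to S: [-3, -1, 0] = -g1 - g2 + 3g3, so the coordinate vector is [-1, -1, 3].

[-1, -1, 3]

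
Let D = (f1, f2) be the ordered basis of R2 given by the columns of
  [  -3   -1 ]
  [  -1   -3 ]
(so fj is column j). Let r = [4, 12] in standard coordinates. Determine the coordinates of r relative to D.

[0, -4]

Write r = c_1 f1 + c_2 f2 and solve for the c_i.
System: -3c_1 - c_2 = 4, -c_1 - 3c_2 = 12; solving gives c_1 = 0, c_2 = -4.
Check: 0·f1 - 4f2 = [4, 12].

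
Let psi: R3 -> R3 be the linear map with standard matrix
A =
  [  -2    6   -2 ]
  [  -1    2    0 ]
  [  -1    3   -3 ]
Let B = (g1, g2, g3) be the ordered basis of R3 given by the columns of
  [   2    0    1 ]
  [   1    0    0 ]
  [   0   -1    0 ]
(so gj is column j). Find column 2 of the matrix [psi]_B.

Compute psi(g2) = A g2 = <2, 0, 3> in standard coordinates.
Then write this in B-coordinates: solve for y in y_1 g1 + ... + y_3 g3 = <2, 0, 3>.
This gives y = <0, -3, 2>, which is column 2 of [psi]_B.

<0, -3, 2>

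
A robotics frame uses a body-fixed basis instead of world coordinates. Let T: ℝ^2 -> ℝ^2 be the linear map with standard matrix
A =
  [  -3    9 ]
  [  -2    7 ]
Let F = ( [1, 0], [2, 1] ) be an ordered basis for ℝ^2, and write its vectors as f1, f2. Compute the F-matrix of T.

With P the matrix whose columns are f1, f2, [T]_F = P^(-1) A P.
Column by column: T(f1) = A f1 = [-3, -2]; its F-coordinates [1, -2] give column 1.
Continuing for each basis vector yields [T]_F = [[1, -3], [-2, 3]].

[[1, -3], [-2, 3]]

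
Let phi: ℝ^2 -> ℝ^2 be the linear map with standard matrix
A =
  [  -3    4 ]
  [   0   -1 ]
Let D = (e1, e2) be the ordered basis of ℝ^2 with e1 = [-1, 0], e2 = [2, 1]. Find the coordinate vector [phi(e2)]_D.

Column 2 of [phi]_D is the D-coordinate vector of phi(e2).
In standard coordinates phi(e2) = A e2 = [-2, -1].
Converting to D: [-2, -1] = 0·e1 - e2, so the coordinate vector is [0, -1].

[0, -1]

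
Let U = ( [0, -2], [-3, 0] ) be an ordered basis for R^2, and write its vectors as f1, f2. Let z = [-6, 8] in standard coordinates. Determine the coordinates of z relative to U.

[-4, 2]

[z]_U is the unique c with M c = z, where M has columns f1, f2.
System: 0c_1 - 3c_2 = -6, -2c_1 + 0c_2 = 8; solving gives c_1 = -4, c_2 = 2.
Check: -4f1 + 2f2 = [-6, 8].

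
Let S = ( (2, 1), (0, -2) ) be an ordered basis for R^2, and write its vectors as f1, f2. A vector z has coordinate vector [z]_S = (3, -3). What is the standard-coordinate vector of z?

(6, 9)

z = M [z]_S, where M has columns f1, f2.
Carrying out the matrix-vector product, z = (6, 9).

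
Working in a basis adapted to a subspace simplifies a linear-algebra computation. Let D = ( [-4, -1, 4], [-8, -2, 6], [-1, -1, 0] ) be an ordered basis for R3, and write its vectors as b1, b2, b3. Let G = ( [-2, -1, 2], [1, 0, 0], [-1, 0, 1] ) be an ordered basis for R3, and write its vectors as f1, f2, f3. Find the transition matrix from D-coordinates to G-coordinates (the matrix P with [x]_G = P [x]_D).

[[1, 2, 1], [0, -2, -1], [2, 2, -2]]

Column j of P is [bj]_G, since P maps D-coordinates to G-coordinates.
Expressing b1 in G: b1 = f1 + 0·f2 + 2f3, so column 1 of P is [1, 0, 2].
Doing the same for each bj gives P = [[1, 2, 1], [0, -2, -1], [2, 2, -2]].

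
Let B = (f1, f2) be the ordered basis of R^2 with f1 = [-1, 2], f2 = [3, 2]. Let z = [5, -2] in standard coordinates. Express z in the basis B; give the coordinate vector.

We seek scalars with c_1 f1 + c_2 f2 = z; equivalently solve M c = z where the columns of M are f1, f2.
System: -c_1 + 3c_2 = 5, 2c_1 + 2c_2 = -2; solving gives c_1 = -2, c_2 = 1.
Check: -2f1 + f2 = [5, -2].

[-2, 1]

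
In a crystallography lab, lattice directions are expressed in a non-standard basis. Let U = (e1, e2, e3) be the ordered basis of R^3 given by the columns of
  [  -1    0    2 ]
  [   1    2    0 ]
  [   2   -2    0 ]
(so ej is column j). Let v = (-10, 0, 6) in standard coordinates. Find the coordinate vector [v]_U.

Write v = c_1 e1 + ... + c_3 e3 and solve for the c_i.
Solving this 3x3 system gives c = (2, -1, -4).
Check: 2e1 - e2 - 4e3 = (-10, 0, 6).

(2, -1, -4)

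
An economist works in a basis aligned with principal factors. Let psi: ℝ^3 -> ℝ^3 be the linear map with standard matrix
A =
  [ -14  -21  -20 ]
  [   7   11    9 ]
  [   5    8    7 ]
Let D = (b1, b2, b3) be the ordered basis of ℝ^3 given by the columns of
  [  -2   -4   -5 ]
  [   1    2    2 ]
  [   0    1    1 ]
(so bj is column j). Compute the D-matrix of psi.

Let P have columns b1, ..., b3. Then [psi]_D = P^(-1) A P.
Here det P = -1, so P^(-1) is integer; computing A P first and then P^(-1)(A P) gives [[1, -3, 0], [-1, 3, -2], [-1, 0, 0]].

[[1, -3, 0], [-1, 3, -2], [-1, 0, 0]]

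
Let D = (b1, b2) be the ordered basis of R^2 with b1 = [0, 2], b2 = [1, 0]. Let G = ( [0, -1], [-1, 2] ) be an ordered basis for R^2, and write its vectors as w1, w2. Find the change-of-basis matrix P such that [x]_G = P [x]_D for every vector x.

Take x = bj: its D-coordinates are the j-th standard unit vector, so P e_j — column j of P — equals [bj]_G.
b1 = -2w1 + 0·w2, giving column 1 = [-2, 0]; repeating for each j gives P = [[-2, -2], [0, -1]].

[[-2, -2], [0, -1]]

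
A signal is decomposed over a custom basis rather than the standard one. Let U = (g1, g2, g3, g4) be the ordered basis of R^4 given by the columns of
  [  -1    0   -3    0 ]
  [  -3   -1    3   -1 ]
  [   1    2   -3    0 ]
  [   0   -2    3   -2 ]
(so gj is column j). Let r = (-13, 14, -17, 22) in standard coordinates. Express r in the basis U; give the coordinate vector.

(1, -3, 4, -2)

We seek scalars with c_1 g1 + ... + c_4 g4 = r; equivalently solve M c = r where the columns of M are g1, ..., g4.
Gaussian elimination on [M | r] yields c = (1, -3, 4, -2).
Check: g1 - 3g2 + 4g3 - 2g4 = (-13, 14, -17, 22).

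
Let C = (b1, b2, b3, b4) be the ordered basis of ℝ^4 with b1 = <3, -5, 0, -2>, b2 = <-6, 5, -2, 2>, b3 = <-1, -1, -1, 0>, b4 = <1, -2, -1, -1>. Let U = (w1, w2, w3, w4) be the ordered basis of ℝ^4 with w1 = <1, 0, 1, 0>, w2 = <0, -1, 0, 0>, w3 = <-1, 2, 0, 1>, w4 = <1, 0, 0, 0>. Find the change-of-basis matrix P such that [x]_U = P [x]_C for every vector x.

Let M have columns bj and N have columns wj. Then for every x, N [x]_U = x = M [x]_C, so P = N^(-1) M.
Since det N = -1, N^(-1) has integer entries; multiplying gives P = [[0, -2, -1, -1], [1, -1, 1, 0], [-2, 2, 0, -1], [1, -2, 0, 1]].

[[0, -2, -1, -1], [1, -1, 1, 0], [-2, 2, 0, -1], [1, -2, 0, 1]]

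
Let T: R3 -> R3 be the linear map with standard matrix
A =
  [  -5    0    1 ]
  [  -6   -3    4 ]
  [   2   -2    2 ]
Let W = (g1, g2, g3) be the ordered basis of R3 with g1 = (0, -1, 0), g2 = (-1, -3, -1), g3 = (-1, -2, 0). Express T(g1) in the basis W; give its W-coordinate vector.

(-1, -2, 2)

Column 1 of [T]_W is the W-coordinate vector of T(g1).
In standard coordinates T(g1) = A g1 = (0, 3, 2).
Converting to W: (0, 3, 2) = -g1 - 2g2 + 2g3, so the coordinate vector is (-1, -2, 2).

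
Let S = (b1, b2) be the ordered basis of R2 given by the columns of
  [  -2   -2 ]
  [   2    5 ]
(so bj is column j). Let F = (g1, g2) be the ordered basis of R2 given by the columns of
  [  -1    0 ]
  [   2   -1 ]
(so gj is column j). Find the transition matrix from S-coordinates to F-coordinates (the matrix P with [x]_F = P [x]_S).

[[2, 2], [2, -1]]

Column j of P is [bj]_F, since P maps S-coordinates to F-coordinates.
Expressing b1 in F: b1 = 2g1 + 2g2, so column 1 of P is [2, 2].
Doing the same for each bj gives P = [[2, 2], [2, -1]].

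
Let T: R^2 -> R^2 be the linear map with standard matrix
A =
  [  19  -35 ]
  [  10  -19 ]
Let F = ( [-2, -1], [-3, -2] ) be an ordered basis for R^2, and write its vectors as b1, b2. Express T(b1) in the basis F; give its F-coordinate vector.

[3, -1]

Column 1 of [T]_F is the F-coordinate vector of T(b1).
In standard coordinates T(b1) = A b1 = [-3, -1].
Converting to F: [-3, -1] = 3b1 - b2, so the coordinate vector is [3, -1].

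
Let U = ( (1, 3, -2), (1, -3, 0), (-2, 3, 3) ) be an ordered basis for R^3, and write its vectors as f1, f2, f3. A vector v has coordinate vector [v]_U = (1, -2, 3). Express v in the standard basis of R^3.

(-7, 18, 7)

By definition v = f1 - 2f2 + 3f3.
Summing componentwise gives (-7, 18, 7).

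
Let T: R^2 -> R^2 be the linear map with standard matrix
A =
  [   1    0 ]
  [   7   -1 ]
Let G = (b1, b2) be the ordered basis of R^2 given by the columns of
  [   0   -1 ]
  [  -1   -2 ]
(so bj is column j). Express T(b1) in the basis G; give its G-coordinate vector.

Compute T(b1) = A b1 = [0, 1] in standard coordinates.
Then write this in G-coordinates: solve for y in y_1 b1 + y_2 b2 = [0, 1].
This gives y = [-1, 0], which is column 1 of [T]_G.

[-1, 0]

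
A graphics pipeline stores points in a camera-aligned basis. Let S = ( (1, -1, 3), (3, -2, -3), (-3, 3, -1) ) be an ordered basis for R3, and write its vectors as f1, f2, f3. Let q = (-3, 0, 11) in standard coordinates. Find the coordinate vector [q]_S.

(0, -3, -2)

We seek scalars with c_1 f1 + ... + c_3 f3 = q; equivalently solve M c = q where the columns of M are f1, ..., f3.
Solving this 3x3 system gives c = (0, -3, -2).
Check: 0·f1 - 3f2 - 2f3 = (-3, 0, 11).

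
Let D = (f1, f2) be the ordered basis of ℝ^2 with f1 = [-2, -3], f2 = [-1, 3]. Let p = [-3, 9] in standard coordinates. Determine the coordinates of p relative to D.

[p]_D is the unique c with M c = p, where M has columns f1, f2.
System: -2c_1 - c_2 = -3, -3c_1 + 3c_2 = 9; solving gives c_1 = 0, c_2 = 3.
Check: 0·f1 + 3f2 = [-3, 9].

[0, 3]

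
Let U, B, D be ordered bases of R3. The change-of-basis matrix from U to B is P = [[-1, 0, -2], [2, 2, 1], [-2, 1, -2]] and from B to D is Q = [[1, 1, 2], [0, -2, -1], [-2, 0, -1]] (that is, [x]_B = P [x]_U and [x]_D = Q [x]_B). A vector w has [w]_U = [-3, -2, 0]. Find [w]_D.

[1, 16, -10]

First [w]_B = P [w]_U = [3, -10, 4].
Then [w]_D = Q [w]_B = [1, 16, -10].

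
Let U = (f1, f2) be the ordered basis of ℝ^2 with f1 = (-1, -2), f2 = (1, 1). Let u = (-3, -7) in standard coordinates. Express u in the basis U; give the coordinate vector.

Write u = c_1 f1 + c_2 f2 and solve for the c_i.
System: -c_1 + c_2 = -3, -2c_1 + c_2 = -7; solving gives c_1 = 4, c_2 = 1.
Check: 4f1 + f2 = (-3, -7).

(4, 1)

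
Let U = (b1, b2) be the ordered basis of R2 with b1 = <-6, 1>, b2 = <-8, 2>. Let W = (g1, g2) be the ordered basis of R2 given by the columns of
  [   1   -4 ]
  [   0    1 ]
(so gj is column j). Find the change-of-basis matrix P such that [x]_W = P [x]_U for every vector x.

Take x = bj: its U-coordinates are the j-th standard unit vector, so P e_j — column j of P — equals [bj]_W.
b1 = -2g1 + g2, giving column 1 = <-2, 1>; repeating for each j gives P = [[-2, 0], [1, 2]].

[[-2, 0], [1, 2]]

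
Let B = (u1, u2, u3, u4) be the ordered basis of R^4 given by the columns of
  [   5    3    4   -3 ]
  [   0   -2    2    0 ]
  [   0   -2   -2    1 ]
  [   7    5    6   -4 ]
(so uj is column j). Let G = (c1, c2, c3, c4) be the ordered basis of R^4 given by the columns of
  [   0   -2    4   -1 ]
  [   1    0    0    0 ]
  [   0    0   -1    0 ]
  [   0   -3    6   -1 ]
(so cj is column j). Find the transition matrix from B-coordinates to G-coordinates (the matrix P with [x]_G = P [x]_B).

[[0, -2, 2, 0], [-2, 2, 2, -1], [0, 2, 2, -1], [-1, 1, 0, 1]]

Let M have columns uj and N have columns cj. Then for every x, N [x]_G = x = M [x]_B, so P = N^(-1) M.
Since det N = -1, N^(-1) has integer entries; multiplying gives P = [[0, -2, 2, 0], [-2, 2, 2, -1], [0, 2, 2, -1], [-1, 1, 0, 1]].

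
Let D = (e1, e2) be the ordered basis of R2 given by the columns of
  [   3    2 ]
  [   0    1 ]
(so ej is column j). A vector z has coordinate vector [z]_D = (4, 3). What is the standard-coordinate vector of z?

By definition z = 4e1 + 3e2.
Summing componentwise gives (18, 3).

(18, 3)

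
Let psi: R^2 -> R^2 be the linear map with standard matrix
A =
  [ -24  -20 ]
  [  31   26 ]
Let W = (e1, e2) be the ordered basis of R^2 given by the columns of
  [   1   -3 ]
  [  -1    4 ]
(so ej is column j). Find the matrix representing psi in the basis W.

Let P have columns e1, e2. Then [psi]_W = P^(-1) A P.
Here det P = 1, so P^(-1) is integer; computing A P first and then P^(-1)(A P) gives [[-1, 1], [1, 3]].

[[-1, 1], [1, 3]]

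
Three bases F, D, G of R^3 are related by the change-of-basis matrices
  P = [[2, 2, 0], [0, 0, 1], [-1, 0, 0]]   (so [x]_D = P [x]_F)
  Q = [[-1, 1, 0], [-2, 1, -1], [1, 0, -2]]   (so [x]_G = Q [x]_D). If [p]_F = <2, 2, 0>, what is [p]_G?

<-8, -14, 12>

Apply P to get D-coordinates <8, 0, -2>, then Q to get G-coordinates.
The result is [p]_G = <-8, -14, 12>.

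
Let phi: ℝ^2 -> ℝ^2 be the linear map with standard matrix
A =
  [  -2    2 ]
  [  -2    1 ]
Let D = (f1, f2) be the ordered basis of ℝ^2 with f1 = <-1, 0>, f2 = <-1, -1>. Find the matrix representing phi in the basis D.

Let P have columns f1, f2. Then [phi]_D = P^(-1) A P.
Here det P = 1, so P^(-1) is integer; computing A P first and then P^(-1)(A P) gives [[0, 1], [-2, -1]].

[[0, 1], [-2, -1]]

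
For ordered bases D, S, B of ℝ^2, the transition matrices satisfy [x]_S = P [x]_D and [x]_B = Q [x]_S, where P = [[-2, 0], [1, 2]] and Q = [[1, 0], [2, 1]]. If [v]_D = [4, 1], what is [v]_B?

Composing the changes, [v]_B = Q P [v]_D.
Q P = [[-2, 0], [-3, 2]]; applying this to [4, 1] gives [-8, -10].

[-8, -10]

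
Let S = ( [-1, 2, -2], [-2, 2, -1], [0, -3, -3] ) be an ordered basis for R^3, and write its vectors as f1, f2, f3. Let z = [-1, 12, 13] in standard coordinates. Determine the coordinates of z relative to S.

[z]_S is the unique c with M c = z, where M has columns f1, ..., f3.
Gaussian elimination on [M | z] yields c = (-1, 1, -4).
Check: -f1 + f2 - 4f3 = [-1, 12, 13].

[-1, 1, -4]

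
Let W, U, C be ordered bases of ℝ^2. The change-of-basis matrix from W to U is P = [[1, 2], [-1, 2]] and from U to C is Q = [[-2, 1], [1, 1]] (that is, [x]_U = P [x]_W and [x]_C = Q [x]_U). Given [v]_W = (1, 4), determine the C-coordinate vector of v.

(-11, 16)

First [v]_U = P [v]_W = (9, 7).
Then [v]_C = Q [v]_U = (-11, 16).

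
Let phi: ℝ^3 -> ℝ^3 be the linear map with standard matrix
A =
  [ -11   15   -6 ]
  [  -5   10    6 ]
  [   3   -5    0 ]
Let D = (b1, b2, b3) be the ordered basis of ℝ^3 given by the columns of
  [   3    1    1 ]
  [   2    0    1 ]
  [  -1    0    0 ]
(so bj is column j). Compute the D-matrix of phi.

[[1, -3, 2], [3, -3, -3], [-3, 1, 1]]

With P the matrix whose columns are b1, ..., b3, [phi]_D = P^(-1) A P.
Column by column: phi(b1) = A b1 = <3, -1, -1>; its D-coordinates <1, 3, -3> give column 1.
Continuing for each basis vector yields [phi]_D = [[1, -3, 2], [3, -3, -3], [-3, 1, 1]].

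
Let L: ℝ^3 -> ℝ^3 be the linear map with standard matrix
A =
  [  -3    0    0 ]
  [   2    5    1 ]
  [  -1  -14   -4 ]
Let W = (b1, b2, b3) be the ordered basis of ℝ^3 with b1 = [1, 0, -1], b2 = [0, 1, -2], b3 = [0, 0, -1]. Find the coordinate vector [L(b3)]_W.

[0, -1, -2]

Compute L(b3) = A b3 = [0, -1, 4] in standard coordinates.
Then write this in W-coordinates: solve for y in y_1 b1 + ... + y_3 b3 = [0, -1, 4].
This gives y = [0, -1, -2], which is column 3 of [L]_W.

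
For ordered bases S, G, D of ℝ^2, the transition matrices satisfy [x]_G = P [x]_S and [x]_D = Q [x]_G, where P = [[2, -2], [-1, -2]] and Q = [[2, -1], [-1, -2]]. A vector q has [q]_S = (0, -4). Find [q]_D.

First [q]_G = P [q]_S = (8, 8).
Then [q]_D = Q [q]_G = (8, -24).

(8, -24)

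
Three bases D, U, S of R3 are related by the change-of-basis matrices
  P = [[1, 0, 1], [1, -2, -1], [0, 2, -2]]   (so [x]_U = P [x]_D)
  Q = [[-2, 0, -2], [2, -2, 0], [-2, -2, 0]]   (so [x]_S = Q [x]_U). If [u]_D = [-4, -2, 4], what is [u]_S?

First [u]_U = P [u]_D = [0, -4, -12].
Then [u]_S = Q [u]_U = [24, 8, 8].

[24, 8, 8]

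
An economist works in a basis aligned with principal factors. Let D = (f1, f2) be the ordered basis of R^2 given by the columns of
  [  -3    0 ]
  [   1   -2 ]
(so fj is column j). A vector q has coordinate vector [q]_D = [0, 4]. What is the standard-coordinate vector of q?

[0, -8]

The coordinates say q = 0·f1 + 4f2; adding the scaled basis vectors gives [0, -8].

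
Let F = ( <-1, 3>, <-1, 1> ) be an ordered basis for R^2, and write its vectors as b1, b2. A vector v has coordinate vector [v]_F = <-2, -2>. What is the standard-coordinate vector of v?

The coordinates say v = -2b1 - 2b2; adding the scaled basis vectors gives <4, -8>.

<4, -8>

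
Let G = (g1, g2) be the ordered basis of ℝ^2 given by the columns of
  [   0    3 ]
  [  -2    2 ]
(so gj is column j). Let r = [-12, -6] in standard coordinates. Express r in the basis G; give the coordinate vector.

Write r = c_1 g1 + c_2 g2 and solve for the c_i.
System: 0c_1 + 3c_2 = -12, -2c_1 + 2c_2 = -6; solving gives c_1 = -1, c_2 = -4.
Check: -g1 - 4g2 = [-12, -6].

[-1, -4]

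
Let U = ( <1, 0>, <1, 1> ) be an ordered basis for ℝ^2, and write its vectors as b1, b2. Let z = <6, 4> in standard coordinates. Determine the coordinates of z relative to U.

<2, 4>

[z]_U is the unique c with M c = z, where M has columns b1, b2.
System: c_1 + c_2 = 6, 0c_1 + c_2 = 4; solving gives c_1 = 2, c_2 = 4.
Check: 2b1 + 4b2 = <6, 4>.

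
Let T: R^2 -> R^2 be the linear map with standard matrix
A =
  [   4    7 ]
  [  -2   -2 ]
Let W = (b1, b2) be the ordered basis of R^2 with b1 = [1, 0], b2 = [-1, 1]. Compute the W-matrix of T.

[[2, 3], [-2, 0]]

With P the matrix whose columns are b1, b2, [T]_W = P^(-1) A P.
Column by column: T(b1) = A b1 = [4, -2]; its W-coordinates [2, -2] give column 1.
Continuing for each basis vector yields [T]_W = [[2, 3], [-2, 0]].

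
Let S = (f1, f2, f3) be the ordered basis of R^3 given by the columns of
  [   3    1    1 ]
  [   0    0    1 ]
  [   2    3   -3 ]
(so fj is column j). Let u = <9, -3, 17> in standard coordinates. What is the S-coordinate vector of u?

We seek scalars with c_1 f1 + ... + c_3 f3 = u; equivalently solve M c = u where the columns of M are f1, ..., f3.
Solving this 3x3 system gives c = (4, 0, -3).
Check: 4f1 + 0·f2 - 3f3 = <9, -3, 17>.

<4, 0, -3>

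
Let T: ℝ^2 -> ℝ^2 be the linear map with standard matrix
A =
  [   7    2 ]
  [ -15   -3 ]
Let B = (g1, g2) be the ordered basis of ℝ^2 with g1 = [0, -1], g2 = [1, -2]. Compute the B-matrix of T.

[[1, 3], [-2, 3]]

With P the matrix whose columns are g1, g2, [T]_B = P^(-1) A P.
Column by column: T(g1) = A g1 = [-2, 3]; its B-coordinates [1, -2] give column 1.
Continuing for each basis vector yields [T]_B = [[1, 3], [-2, 3]].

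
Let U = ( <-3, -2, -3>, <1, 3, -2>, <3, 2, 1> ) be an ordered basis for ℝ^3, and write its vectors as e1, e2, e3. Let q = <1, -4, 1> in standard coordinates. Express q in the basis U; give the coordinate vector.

<2, -2, 3>

We seek scalars with c_1 e1 + ... + c_3 e3 = q; equivalently solve M c = q where the columns of M are e1, ..., e3.
Solving this 3x3 system gives c = (2, -2, 3).
Check: 2e1 - 2e2 + 3e3 = <1, -4, 1>.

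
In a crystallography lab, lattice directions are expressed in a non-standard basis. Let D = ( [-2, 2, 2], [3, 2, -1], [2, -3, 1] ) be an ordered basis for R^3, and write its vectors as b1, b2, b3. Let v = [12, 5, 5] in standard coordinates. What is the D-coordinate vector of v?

We seek scalars with c_1 b1 + ... + c_3 b3 = v; equivalently solve M c = v where the columns of M are b1, ..., b3.
Row-reducing the augmented matrix [M | v] gives c = (3, 4, 3).
Check: 3b1 + 4b2 + 3b3 = [12, 5, 5].

[3, 4, 3]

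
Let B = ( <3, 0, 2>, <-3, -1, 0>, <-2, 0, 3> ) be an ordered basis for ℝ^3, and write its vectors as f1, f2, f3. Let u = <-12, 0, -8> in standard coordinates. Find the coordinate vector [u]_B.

Write u = c_1 f1 + ... + c_3 f3 and solve for the c_i.
Solving this 3x3 system gives c = (-4, 0, 0).
Check: -4f1 + 0·f2 + 0·f3 = <-12, 0, -8>.

<-4, 0, 0>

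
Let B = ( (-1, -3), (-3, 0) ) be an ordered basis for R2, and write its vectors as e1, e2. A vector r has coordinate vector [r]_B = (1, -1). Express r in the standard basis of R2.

By definition r = e1 - e2.
Summing componentwise gives (2, -3).

(2, -3)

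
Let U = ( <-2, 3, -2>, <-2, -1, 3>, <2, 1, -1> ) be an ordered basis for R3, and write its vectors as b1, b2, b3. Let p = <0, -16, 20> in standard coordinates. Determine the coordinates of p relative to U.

<-4, 4, 0>

[p]_U is the unique c with M c = p, where M has columns b1, ..., b3.
Gaussian elimination on [M | p] yields c = (-4, 4, 0).
Check: -4b1 + 4b2 + 0·b3 = <0, -16, 20>.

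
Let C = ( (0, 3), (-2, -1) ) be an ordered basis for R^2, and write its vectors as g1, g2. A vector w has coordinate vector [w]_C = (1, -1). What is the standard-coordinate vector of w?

(2, 4)

The coordinates say w = g1 - g2; adding the scaled basis vectors gives (2, 4).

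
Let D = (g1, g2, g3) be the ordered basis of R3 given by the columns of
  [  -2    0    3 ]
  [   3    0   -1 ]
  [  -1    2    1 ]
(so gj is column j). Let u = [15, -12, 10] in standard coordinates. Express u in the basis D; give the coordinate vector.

[u]_D is the unique c with M c = u, where M has columns g1, ..., g3.
Row-reducing the augmented matrix [M | u] gives c = (-3, 2, 3).
Check: -3g1 + 2g2 + 3g3 = [15, -12, 10].

[-3, 2, 3]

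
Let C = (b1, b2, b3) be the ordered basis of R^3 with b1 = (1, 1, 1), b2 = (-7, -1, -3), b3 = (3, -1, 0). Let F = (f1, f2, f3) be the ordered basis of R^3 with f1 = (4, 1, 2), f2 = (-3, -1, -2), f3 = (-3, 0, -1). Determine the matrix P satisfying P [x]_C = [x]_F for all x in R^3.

[[1, -1, 0], [0, 0, 1], [1, 1, -2]]

Column j of P is [bj]_F, since P maps C-coordinates to F-coordinates.
Expressing b1 in F: b1 = f1 + 0·f2 + f3, so column 1 of P is (1, 0, 1).
Doing the same for each bj gives P = [[1, -1, 0], [0, 0, 1], [1, 1, -2]].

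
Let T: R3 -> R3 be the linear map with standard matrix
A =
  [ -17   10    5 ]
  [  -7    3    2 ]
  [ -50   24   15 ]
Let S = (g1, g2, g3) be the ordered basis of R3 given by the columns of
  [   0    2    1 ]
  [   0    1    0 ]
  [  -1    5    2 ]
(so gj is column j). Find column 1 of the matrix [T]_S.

(3, -2, -1)

Compute T(g1) = A g1 = (-5, -2, -15) in standard coordinates.
Then write this in S-coordinates: solve for y in y_1 g1 + ... + y_3 g3 = (-5, -2, -15).
This gives y = (3, -2, -1), which is column 1 of [T]_S.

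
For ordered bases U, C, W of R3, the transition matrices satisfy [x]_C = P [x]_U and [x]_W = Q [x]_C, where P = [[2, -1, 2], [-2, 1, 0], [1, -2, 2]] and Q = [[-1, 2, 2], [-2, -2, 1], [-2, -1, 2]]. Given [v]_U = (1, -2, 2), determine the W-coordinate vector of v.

(2, 1, 6)

Apply P to get C-coordinates (8, -4, 9), then Q to get W-coordinates.
The result is [v]_W = (2, 1, 6).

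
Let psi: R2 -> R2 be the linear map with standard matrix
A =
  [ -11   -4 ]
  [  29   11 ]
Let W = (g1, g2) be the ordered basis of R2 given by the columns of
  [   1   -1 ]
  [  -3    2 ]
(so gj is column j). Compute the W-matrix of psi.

[[2, 1], [1, -2]]

Let P have columns g1, g2. Then [psi]_W = P^(-1) A P.
Here det P = -1, so P^(-1) is integer; computing A P first and then P^(-1)(A P) gives [[2, 1], [1, -2]].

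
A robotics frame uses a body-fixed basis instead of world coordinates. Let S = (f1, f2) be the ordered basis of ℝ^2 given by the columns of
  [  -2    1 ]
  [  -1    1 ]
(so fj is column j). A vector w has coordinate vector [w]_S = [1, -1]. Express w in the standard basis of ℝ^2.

[-3, -2]

w = M [w]_S, where M has columns f1, f2.
Carrying out the matrix-vector product, w = [-3, -2].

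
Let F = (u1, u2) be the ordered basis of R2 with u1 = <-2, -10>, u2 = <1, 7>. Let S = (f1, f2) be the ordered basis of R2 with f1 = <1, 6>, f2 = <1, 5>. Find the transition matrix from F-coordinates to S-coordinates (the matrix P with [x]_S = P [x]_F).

Take x = uj: its F-coordinates are the j-th standard unit vector, so P e_j — column j of P — equals [uj]_S.
u1 = 0·f1 - 2f2, giving column 1 = <0, -2>; repeating for each j gives P = [[0, 2], [-2, -1]].

[[0, 2], [-2, -1]]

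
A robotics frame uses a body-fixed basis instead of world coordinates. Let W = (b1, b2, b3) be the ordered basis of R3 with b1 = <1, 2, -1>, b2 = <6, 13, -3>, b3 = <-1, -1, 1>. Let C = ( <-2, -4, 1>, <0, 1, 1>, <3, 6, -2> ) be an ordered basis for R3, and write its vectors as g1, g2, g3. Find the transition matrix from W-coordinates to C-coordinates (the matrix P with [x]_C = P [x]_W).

Let M have columns bj and N have columns gj. Then for every x, N [x]_C = x = M [x]_W, so P = N^(-1) M.
Since det N = 1, N^(-1) has integer entries; multiplying gives P = [[1, 0, 2], [0, 1, 1], [1, 2, 1]].

[[1, 0, 2], [0, 1, 1], [1, 2, 1]]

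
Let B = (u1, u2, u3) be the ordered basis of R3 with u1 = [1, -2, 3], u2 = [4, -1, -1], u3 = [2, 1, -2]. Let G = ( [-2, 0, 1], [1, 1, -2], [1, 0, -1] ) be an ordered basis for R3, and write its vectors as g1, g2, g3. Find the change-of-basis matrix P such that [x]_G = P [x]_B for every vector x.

[[-2, -2, -1], [-2, -1, 1], [-1, 1, -1]]

Take x = uj: its B-coordinates are the j-th standard unit vector, so P e_j — column j of P — equals [uj]_G.
u1 = -2g1 - 2g2 - g3, giving column 1 = [-2, -2, -1]; repeating for each j gives P = [[-2, -2, -1], [-2, -1, 1], [-1, 1, -1]].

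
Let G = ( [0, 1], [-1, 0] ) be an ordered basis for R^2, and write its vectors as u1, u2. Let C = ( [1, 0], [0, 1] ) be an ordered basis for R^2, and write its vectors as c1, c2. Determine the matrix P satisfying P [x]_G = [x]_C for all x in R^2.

[[0, -1], [1, 0]]

Take x = uj: its G-coordinates are the j-th standard unit vector, so P e_j — column j of P — equals [uj]_C.
u1 = 0·c1 + c2, giving column 1 = [0, 1]; repeating for each j gives P = [[0, -1], [1, 0]].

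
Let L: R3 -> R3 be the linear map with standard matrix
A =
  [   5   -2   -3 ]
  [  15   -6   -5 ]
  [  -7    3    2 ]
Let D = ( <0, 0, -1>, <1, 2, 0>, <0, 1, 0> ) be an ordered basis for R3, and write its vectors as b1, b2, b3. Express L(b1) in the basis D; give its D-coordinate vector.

<2, 3, -1>

Column 1 of [L]_D is the D-coordinate vector of L(b1).
In standard coordinates L(b1) = A b1 = <3, 5, -2>.
Converting to D: <3, 5, -2> = 2b1 + 3b2 - b3, so the coordinate vector is <2, 3, -1>.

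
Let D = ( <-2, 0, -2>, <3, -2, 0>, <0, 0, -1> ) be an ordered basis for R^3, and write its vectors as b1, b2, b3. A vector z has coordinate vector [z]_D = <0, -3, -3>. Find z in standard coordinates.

By definition z = 0·b1 - 3b2 - 3b3.
Summing componentwise gives <-9, 6, 3>.

<-9, 6, 3>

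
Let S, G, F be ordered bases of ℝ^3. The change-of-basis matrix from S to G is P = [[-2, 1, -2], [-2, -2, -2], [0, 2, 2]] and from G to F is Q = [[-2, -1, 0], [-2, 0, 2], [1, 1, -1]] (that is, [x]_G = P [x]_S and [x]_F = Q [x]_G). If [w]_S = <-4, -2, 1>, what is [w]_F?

<-18, -12, 16>

Apply P to get G-coordinates <4, 10, -2>, then Q to get F-coordinates.
The result is [w]_F = <-18, -12, 16>.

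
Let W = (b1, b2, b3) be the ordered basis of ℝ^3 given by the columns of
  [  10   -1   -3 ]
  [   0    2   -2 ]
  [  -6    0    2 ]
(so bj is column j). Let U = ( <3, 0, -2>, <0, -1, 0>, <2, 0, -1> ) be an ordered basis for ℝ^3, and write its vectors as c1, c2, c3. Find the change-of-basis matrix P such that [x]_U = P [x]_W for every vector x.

[[2, 1, -1], [0, -2, 2], [2, -2, 0]]

Take x = bj: its W-coordinates are the j-th standard unit vector, so P e_j — column j of P — equals [bj]_U.
b1 = 2c1 + 0·c2 + 2c3, giving column 1 = <2, 0, 2>; repeating for each j gives P = [[2, 1, -1], [0, -2, 2], [2, -2, 0]].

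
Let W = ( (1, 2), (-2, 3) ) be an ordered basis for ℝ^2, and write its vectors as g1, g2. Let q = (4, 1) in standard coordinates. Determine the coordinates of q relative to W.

(2, -1)

Write q = c_1 g1 + c_2 g2 and solve for the c_i.
System: c_1 - 2c_2 = 4, 2c_1 + 3c_2 = 1; solving gives c_1 = 2, c_2 = -1.
Check: 2g1 - g2 = (4, 1).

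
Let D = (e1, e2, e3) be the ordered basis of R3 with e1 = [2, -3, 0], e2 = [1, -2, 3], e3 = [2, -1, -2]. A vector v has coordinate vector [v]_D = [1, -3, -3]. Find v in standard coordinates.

v = M [v]_D, where M has columns e1, ..., e3.
Carrying out the matrix-vector product, v = [-7, 6, -3].

[-7, 6, -3]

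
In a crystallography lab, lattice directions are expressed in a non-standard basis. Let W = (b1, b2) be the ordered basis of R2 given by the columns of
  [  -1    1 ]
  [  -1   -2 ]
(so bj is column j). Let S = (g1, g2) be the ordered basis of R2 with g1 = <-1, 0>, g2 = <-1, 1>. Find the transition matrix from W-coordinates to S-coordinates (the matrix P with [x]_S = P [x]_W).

Let M have columns bj and N have columns gj. Then for every x, N [x]_S = x = M [x]_W, so P = N^(-1) M.
Since det N = -1, N^(-1) has integer entries; multiplying gives P = [[2, 1], [-1, -2]].

[[2, 1], [-1, -2]]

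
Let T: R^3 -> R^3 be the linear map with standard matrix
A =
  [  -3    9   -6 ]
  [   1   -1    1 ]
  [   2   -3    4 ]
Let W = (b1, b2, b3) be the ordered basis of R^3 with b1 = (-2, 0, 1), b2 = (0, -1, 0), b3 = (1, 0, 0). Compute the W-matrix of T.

The j-th column of [T]_W is [T(bj)]_W.
T(b1) = A b1 = (0, -1, 0) = 0·b1 + b2 + 0·b3, so column 1 is (0, 1, 0).
Repeating for b2, b3 and assembling the columns gives [[0, 3, 2], [1, -1, -1], [0, -3, 1]].

[[0, 3, 2], [1, -1, -1], [0, -3, 1]]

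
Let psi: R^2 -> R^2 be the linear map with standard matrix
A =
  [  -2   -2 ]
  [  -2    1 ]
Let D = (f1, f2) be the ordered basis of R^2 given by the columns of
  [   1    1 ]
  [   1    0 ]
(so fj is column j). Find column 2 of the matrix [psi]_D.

Compute psi(f2) = A f2 = [-2, -2] in standard coordinates.
Then write this in D-coordinates: solve for y in y_1 f1 + y_2 f2 = [-2, -2].
This gives y = [-2, 0], which is column 2 of [psi]_D.

[-2, 0]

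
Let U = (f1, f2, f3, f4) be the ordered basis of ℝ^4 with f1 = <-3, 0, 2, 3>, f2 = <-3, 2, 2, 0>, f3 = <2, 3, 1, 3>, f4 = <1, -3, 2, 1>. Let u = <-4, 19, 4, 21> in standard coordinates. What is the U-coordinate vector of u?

<4, -1, 4, -3>

We seek scalars with c_1 f1 + ... + c_4 f4 = u; equivalently solve M c = u where the columns of M are f1, ..., f4.
Row-reducing the augmented matrix [M | u] gives c = (4, -1, 4, -3).
Check: 4f1 - f2 + 4f3 - 3f4 = <-4, 19, 4, 21>.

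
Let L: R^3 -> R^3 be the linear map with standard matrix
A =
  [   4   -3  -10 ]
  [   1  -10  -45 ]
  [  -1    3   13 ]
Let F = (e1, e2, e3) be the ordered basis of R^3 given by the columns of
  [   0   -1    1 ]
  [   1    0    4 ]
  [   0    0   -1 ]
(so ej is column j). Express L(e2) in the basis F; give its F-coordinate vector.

(3, 3, -1)

Compute L(e2) = A e2 = (-4, -1, 1) in standard coordinates.
Then write this in F-coordinates: solve for y in y_1 e1 + ... + y_3 e3 = (-4, -1, 1).
This gives y = (3, 3, -1), which is column 2 of [L]_F.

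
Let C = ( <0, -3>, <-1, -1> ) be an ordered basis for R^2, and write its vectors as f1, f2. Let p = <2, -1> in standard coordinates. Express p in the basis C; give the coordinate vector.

We seek scalars with c_1 f1 + c_2 f2 = p; equivalently solve M c = p where the columns of M are f1, f2.
System: 0c_1 - c_2 = 2, -3c_1 - c_2 = -1; solving gives c_1 = 1, c_2 = -2.
Check: f1 - 2f2 = <2, -1>.

<1, -2>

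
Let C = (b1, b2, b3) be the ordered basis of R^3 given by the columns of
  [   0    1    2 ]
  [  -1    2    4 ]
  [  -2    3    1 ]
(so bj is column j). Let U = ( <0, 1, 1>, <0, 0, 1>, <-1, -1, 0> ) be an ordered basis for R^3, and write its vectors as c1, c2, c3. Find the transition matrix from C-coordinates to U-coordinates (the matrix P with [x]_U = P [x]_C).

Take x = bj: its C-coordinates are the j-th standard unit vector, so P e_j — column j of P — equals [bj]_U.
b1 = -c1 - c2 + 0·c3, giving column 1 = <-1, -1, 0>; repeating for each j gives P = [[-1, 1, 2], [-1, 2, -1], [0, -1, -2]].

[[-1, 1, 2], [-1, 2, -1], [0, -1, -2]]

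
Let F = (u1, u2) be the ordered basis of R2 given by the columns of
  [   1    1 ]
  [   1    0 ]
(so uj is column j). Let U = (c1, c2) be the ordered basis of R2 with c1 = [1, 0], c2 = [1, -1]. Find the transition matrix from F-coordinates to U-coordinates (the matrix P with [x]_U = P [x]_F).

[[2, 1], [-1, 0]]

Take x = uj: its F-coordinates are the j-th standard unit vector, so P e_j — column j of P — equals [uj]_U.
u1 = 2c1 - c2, giving column 1 = [2, -1]; repeating for each j gives P = [[2, 1], [-1, 0]].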